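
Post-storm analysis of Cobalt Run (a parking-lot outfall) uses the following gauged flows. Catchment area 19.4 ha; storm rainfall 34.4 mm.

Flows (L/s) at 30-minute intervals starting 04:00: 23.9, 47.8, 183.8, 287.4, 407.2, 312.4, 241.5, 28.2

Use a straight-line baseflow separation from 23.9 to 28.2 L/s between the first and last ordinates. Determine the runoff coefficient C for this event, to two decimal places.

ΣQ_DR = 1324 L/s; V = ΣQ_DR·Δt = 2.383 × 10^6 L.
Runoff depth d = V / A = 12.28 mm.
C = d / P = 12.28 / 34.4 = 0.36.

C ≈ 0.36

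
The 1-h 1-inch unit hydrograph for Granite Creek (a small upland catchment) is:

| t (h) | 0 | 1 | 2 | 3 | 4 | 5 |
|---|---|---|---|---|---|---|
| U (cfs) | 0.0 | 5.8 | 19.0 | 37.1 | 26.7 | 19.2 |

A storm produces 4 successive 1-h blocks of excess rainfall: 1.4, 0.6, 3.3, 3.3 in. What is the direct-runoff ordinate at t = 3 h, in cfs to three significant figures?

Q ≈ 82.5 cfs

By discrete convolution, Q_j = Σ (P_i / 1 in) · U_{j−i}.
At t = 3 h (j=3): Q = (1.4/1)·37.1 + (0.6/1)·19.0 + (3.3/1)·5.8 + (3.3/1)·0.0 = 82.5 cfs.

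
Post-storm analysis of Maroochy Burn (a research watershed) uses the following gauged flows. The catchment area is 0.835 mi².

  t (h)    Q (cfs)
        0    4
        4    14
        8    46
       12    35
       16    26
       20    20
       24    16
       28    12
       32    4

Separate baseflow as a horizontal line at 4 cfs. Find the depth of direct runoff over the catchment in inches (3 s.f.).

Direct runoff: 0.0, 10.0, 42.0, 31.0, 22.0, 16.0, 12.0, 8.0, 0.0 cfs; ΣQ_DR = 141.0 cfs.
V = ΣQ_DR · Δt = 141.0 × 14400 s = 2.030 × 10^6 ft³.
Over A = 0.835 mi², depth = V / A = 1.05 in.

d ≈ 1.05 in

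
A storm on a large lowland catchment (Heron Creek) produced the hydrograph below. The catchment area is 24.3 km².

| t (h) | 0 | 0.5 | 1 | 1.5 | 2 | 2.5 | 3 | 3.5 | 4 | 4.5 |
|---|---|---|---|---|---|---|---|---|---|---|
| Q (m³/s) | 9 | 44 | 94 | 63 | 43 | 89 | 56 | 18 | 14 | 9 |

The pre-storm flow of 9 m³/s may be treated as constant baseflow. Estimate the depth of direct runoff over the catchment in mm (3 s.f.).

d ≈ 25.9 mm

Direct runoff: 0.0, 35.0, 85.0, 54.0, 34.0, 80.0, 47.0, 9.0, 5.0, 0.0 m³/s; ΣQ_DR = 349.0 m³/s.
V = ΣQ_DR · Δt = 349.0 × 1800 s = 6.282 × 10^5 m³.
Over A = 24.3 km², depth = V / A = 25.9 mm.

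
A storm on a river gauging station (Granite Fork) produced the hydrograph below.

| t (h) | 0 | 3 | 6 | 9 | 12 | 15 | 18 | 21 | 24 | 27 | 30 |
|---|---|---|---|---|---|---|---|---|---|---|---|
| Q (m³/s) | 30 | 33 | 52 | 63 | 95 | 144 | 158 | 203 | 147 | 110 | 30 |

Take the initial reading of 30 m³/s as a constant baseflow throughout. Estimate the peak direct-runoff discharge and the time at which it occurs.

Subtracting baseflow gives direct-runoff ordinates: 0.0, 3.0, 22.0, 33.0, 65.0, 114.0, 128.0, 173.0, 117.0, 80.0, 0.0 m³/s.
The maximum is 173.0 m³/s, occurring at the reading for t = 21 h.

Q_p = 173.0 m³/s at t = 21 h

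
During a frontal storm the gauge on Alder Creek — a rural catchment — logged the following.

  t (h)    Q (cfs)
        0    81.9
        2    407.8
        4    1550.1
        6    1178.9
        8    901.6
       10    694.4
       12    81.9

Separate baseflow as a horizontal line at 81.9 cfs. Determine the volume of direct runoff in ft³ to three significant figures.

V ≈ 3.11 × 10^7 ft³

Direct-runoff ordinates (Q − Q_b): 0.0, 325.9, 1468.2, 1097.0, 819.7, 612.5, 0.0 cfs.
ΣQ_DR = 4323 cfs.
With Δt = 2 h = 7200 s, V = ΣQ_DR · Δt = 4323 × 7200 = 3.11 × 10^7 ft³.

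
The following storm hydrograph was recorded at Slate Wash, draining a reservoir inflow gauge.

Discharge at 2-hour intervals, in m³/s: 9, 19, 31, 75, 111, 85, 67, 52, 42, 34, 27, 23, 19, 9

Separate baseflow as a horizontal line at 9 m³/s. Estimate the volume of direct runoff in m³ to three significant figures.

Direct-runoff ordinates (Q − Q_b): 0.0, 10.0, 22.0, 66.0, 102.0, 76.0, 58.0, 43.0, 33.0, 25.0, 18.0, 14.0, 10.0, 0.0 m³/s.
ΣQ_DR = 477.0 m³/s.
With Δt = 2 h = 7200 s, V = ΣQ_DR · Δt = 477.0 × 7200 = 3.43 × 10^6 m³.

V ≈ 3.43 × 10^6 m³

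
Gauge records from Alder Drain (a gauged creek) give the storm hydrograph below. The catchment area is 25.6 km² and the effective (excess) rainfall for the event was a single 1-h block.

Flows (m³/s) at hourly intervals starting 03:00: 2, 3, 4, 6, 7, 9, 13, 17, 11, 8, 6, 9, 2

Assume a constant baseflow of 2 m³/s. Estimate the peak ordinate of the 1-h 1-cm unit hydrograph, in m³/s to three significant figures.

Direct runoff: 0.0, 1.0, 2.0, 4.0, 5.0, 7.0, 11.0, 15.0, 9.0, 6.0, 4.0, 7.0, 0.0 m³/s; ΣQ_DR = 71.00 m³/s, peak = 15.0 m³/s.
Runoff depth d = ΣQ_DR·Δt / A = 71.00 × 3600 / (25.6 km²) = 9.984 mm.
The 1-cm UH is the DRH scaled by (10 mm)/d, so U_p = 15.0 × 10/9.984 = 15.0 m³/s.

U_p ≈ 15.0 m³/s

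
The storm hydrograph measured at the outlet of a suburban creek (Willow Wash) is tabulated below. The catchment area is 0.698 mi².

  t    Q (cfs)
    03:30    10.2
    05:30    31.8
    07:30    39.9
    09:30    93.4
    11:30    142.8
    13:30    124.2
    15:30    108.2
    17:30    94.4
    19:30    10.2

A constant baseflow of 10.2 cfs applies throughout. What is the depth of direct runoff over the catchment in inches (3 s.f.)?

Direct runoff: 0.0, 21.6, 29.7, 83.2, 132.6, 114.0, 98.0, 84.2, 0.0 cfs; ΣQ_DR = 563.3 cfs.
V = ΣQ_DR · Δt = 563.3 × 7200 s = 4.056 × 10^6 ft³.
Over A = 0.698 mi², depth = V / A = 2.50 in.

d ≈ 2.50 in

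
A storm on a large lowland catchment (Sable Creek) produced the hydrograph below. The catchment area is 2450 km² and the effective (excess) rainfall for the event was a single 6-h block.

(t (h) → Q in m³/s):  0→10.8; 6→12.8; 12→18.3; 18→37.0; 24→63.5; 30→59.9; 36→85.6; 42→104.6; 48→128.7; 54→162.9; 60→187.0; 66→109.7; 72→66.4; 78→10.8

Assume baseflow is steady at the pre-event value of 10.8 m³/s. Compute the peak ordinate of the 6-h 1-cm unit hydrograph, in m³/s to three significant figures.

Direct runoff: 0.0, 2.0, 7.5, 26.2, 52.7, 49.1, 74.8, 93.8, 117.9, 152.1, 176.2, 98.9, 55.6, 0.0 m³/s; ΣQ_DR = 906.8 m³/s, peak = 176.2 m³/s.
Runoff depth d = ΣQ_DR·Δt / A = 906.8 × 21600 / (2450 km²) = 7.995 mm.
The 1-cm UH is the DRH scaled by (10 mm)/d, so U_p = 176.2 × 10/7.995 = 220 m³/s.

U_p ≈ 220 m³/s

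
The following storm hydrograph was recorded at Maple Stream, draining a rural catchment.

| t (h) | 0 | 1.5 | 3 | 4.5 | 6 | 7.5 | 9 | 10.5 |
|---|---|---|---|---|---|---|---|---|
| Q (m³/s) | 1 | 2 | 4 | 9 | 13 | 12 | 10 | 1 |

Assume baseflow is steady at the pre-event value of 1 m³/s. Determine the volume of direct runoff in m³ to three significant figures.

Direct-runoff ordinates (Q − Q_b): 0.0, 1.0, 3.0, 8.0, 12.0, 11.0, 9.0, 0.0 m³/s.
ΣQ_DR = 44.00 m³/s.
With Δt = 1.5 h = 5400 s, V = ΣQ_DR · Δt = 44.00 × 5400 = 2.38 × 10^5 m³.

V ≈ 2.38 × 10^5 m³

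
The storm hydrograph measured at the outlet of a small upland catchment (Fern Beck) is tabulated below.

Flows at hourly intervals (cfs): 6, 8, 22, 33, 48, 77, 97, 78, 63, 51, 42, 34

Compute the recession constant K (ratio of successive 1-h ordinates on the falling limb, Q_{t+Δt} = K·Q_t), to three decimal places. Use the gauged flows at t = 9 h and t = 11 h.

Using the recession-limb readings at t = 9 h and t = 11 h: Q falls from 51 to 34 cfs over 2 intervals.
K = (Q₂/Q₁)^(1/2) = (34/51)^(1/2) = 0.816.

K ≈ 0.816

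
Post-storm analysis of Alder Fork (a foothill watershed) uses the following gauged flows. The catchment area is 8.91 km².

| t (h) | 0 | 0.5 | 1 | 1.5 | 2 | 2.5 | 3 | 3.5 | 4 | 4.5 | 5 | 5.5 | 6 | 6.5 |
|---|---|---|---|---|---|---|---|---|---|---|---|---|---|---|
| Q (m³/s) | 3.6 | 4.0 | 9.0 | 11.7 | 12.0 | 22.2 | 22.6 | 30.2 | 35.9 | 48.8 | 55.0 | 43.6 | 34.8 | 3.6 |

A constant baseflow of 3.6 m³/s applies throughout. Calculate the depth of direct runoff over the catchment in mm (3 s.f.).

d ≈ 57.9 mm

Direct runoff: 0.0, 0.4, 5.4, 8.1, 8.4, 18.6, 19.0, 26.6, 32.3, 45.2, 51.4, 40.0, 31.2, 0.0 m³/s; ΣQ_DR = 286.6 m³/s.
V = ΣQ_DR · Δt = 286.6 × 1800 s = 5.159 × 10^5 m³.
Over A = 8.91 km², depth = V / A = 57.9 mm.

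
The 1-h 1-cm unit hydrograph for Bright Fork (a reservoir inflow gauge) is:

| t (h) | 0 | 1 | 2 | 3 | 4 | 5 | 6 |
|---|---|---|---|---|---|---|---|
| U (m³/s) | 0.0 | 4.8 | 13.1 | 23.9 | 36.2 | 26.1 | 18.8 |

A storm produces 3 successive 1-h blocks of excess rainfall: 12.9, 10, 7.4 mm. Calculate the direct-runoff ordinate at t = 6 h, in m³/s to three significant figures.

Q ≈ 77.1 m³/s

By discrete convolution, Q_j = Σ (P_i / 10 mm) · U_{j−i}.
At t = 6 h (j=6): Q = (12.9/10)·18.8 + (10/10)·26.1 + (7.4/10)·36.2 = 77.1 m³/s.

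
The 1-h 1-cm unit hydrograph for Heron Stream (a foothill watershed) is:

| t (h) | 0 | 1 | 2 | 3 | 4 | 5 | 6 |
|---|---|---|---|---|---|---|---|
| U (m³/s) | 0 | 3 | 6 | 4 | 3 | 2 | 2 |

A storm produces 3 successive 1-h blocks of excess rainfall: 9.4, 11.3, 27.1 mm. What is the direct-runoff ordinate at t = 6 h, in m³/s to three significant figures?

By discrete convolution, Q_j = Σ (P_i / 10 mm) · U_{j−i}.
At t = 6 h (j=6): Q = (9.4/10)·2 + (11.3/10)·2 + (27.1/10)·3 = 12.3 m³/s.

Q ≈ 12.3 m³/s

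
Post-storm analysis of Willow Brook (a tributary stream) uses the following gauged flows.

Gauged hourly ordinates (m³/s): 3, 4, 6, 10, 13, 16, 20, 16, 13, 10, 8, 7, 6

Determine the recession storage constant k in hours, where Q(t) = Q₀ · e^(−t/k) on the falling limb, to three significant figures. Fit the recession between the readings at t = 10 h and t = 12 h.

k ≈ 6.95 h

On the falling limb, Q drops from 8 to 6 m³/s between t = 10 h and t = 12 h (Δt = 2 h).
k = −Δt / ln(Q₂/Q₁) = −2 / ln(6/8) = 6.95 h.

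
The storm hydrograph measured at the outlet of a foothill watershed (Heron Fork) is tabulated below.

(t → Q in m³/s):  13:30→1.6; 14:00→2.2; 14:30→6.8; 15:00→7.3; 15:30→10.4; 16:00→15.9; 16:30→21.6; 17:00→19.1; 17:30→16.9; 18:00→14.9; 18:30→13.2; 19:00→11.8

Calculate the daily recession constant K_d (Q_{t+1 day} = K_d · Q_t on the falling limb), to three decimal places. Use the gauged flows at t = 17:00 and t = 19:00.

K_d ≈ 0.003

Between t = 17:00 and t = 19:00 the flow falls from 19.1 to 11.8 m³/s over 4×0.5 h = 2 h.
Per-interval ratio K = (11.8/19.1)^(1/4) = 0.8866; K_d = K^(24/0.5) = 0.003.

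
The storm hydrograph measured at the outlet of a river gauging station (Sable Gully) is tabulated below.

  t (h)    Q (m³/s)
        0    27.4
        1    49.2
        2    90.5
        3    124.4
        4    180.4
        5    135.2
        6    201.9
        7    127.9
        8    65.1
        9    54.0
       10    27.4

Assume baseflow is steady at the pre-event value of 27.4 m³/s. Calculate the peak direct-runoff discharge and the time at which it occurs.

Subtracting baseflow gives direct-runoff ordinates: 0.0, 21.8, 63.1, 97.0, 153.0, 107.8, 174.5, 100.5, 37.7, 26.6, 0.0 m³/s.
The maximum is 174.5 m³/s, occurring at the reading for t = 6 h.

Q_p = 174.5 m³/s at t = 6 h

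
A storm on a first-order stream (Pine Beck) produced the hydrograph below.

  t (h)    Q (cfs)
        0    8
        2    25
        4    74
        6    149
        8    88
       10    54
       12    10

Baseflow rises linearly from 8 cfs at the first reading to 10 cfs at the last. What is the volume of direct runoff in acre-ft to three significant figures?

V ≈ 57.0 acre-ft

Direct-runoff ordinates (Q − Q_b): 0.00, 16.67, 65.33, 140.00, 78.67, 44.33, 0.00 cfs.
ΣQ_DR = 345.0 cfs.
With Δt = 2 h = 7200 s, V = ΣQ_DR · Δt = 345.0 × 7200 = 2.48 × 10^6 ft³ = 57.0 acre-ft.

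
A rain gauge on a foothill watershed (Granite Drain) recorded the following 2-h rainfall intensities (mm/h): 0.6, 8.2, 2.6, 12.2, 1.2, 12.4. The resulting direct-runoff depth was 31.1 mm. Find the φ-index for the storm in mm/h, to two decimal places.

Only the 3 blocks with intensity above φ contribute runoff: 8.2, 12.2, 12.4 mm/h.
Σ(I−φ)·Δt = d  ⇒  (8.2+12.2+12.4 − 3φ)·2 = 31.1
φ = (32.80 − 31.1/2) / 3 = 5.75 mm/h.

φ ≈ 5.75 mm/h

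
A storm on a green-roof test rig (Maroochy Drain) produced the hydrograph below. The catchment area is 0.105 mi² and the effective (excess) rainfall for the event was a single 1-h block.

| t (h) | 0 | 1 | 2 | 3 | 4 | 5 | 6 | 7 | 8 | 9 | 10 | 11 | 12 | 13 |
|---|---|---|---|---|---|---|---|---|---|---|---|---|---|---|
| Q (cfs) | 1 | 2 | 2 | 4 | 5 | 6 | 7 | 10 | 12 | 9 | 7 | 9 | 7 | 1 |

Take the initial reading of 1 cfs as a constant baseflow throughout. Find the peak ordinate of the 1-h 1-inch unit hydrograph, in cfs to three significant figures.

U_p ≈ 11.0 cfs

Direct runoff: 0.0, 1.0, 1.0, 3.0, 4.0, 5.0, 6.0, 9.0, 11.0, 8.0, 6.0, 8.0, 6.0, 0.0 cfs; ΣQ_DR = 68.00 cfs, peak = 11.0 cfs.
Runoff depth d = ΣQ_DR·Δt / A = 68.00 × 3600 / (0.105 mi²) = 1.004 in.
The 1-inch UH is the DRH scaled by (1 in)/d, so U_p = 11.0 × 1/1.004 = 11.0 cfs.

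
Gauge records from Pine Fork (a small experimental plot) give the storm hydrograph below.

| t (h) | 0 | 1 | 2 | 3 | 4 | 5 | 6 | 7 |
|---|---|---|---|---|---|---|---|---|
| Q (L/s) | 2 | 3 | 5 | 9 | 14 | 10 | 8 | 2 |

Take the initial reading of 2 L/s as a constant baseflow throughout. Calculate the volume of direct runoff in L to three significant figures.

Direct-runoff ordinates (Q − Q_b): 0.0, 1.0, 3.0, 7.0, 12.0, 8.0, 6.0, 0.0 L/s.
ΣQ_DR = 37.00 L/s.
With Δt = 1 h = 3600 s, V = ΣQ_DR · Δt = 37.00 × 3600 = 1.33 × 10^5 L.

V ≈ 1.33 × 10^5 L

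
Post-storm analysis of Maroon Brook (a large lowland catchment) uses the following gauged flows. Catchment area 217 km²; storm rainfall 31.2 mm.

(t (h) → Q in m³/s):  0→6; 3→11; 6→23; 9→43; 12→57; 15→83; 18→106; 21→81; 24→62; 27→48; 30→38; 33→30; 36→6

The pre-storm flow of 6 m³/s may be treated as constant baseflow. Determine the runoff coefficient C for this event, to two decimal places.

C ≈ 0.82

ΣQ_DR = 516.0 m³/s; V = ΣQ_DR·Δt = 5.573 × 10^6 m³.
Runoff depth d = V / A = 25.68 mm.
C = d / P = 25.68 / 31.2 = 0.82.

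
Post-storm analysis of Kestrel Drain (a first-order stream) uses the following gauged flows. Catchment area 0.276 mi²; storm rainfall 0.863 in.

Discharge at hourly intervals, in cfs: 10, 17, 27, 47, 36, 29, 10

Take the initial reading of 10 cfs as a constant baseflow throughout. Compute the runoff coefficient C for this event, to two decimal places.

C ≈ 0.69

ΣQ_DR = 106.0 cfs; V = ΣQ_DR·Δt = 3.816 × 10^5 ft³.
Runoff depth d = V / A = 0.5951 in.
C = d / P = 0.5951 / 0.863 = 0.69.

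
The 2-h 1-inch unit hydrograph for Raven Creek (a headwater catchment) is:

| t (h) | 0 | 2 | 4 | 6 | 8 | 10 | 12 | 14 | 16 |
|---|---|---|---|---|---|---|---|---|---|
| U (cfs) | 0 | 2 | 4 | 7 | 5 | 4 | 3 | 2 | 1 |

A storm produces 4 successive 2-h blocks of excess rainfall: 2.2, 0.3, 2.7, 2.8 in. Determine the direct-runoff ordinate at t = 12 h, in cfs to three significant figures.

By discrete convolution, Q_j = Σ (P_i / 1 in) · U_{j−i}.
At t = 12 h (j=6): Q = (2.2/1)·3 + (0.3/1)·4 + (2.7/1)·5 + (2.8/1)·7 = 40.9 cfs.

Q ≈ 40.9 cfs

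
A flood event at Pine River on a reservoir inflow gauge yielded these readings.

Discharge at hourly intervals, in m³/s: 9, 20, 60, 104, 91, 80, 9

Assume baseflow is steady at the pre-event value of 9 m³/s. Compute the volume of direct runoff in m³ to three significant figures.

Direct-runoff ordinates (Q − Q_b): 0.0, 11.0, 51.0, 95.0, 82.0, 71.0, 0.0 m³/s.
ΣQ_DR = 310.0 m³/s.
With Δt = 1 h = 3600 s, V = ΣQ_DR · Δt = 310.0 × 3600 = 1.12 × 10^6 m³.

V ≈ 1.12 × 10^6 m³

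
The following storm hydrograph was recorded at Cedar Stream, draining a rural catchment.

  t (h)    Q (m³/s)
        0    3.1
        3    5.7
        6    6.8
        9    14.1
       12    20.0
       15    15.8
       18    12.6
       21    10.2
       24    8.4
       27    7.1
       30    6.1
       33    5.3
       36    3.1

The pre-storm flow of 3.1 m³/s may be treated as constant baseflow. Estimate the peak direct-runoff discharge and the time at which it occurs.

Subtracting baseflow gives direct-runoff ordinates: 0.0, 2.6, 3.7, 11.0, 16.9, 12.7, 9.5, 7.1, 5.3, 4.0, 3.0, 2.2, 0.0 m³/s.
The maximum is 16.9 m³/s, occurring at the reading for t = 12 h.

Q_p = 16.9 m³/s at t = 12 h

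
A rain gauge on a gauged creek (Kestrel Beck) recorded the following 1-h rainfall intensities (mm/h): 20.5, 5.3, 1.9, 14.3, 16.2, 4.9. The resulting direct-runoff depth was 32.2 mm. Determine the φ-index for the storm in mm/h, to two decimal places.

Only the 3 blocks with intensity above φ contribute runoff: 20.5, 14.3, 16.2 mm/h.
Σ(I−φ)·Δt = d  ⇒  (20.5+14.3+16.2 − 3φ)·1 = 32.2
φ = (51.00 − 32.2/1) / 3 = 6.27 mm/h.

φ ≈ 6.27 mm/h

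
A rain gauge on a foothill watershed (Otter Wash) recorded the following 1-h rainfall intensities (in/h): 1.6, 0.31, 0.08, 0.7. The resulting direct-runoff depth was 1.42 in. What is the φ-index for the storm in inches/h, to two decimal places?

φ ≈ 0.44 in/h

Only the 2 blocks with intensity above φ contribute runoff: 1.6, 0.7 in/h.
Σ(I−φ)·Δt = d  ⇒  (1.6+0.7 − 2φ)·1 = 1.42
φ = (2.300 − 1.42/1) / 2 = 0.44 in/h.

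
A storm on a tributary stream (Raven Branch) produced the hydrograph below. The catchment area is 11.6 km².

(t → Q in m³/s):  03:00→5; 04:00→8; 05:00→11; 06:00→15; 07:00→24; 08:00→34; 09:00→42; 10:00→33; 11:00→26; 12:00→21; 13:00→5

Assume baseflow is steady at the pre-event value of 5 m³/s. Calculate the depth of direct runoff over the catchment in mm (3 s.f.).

Direct runoff: 0.0, 3.0, 6.0, 10.0, 19.0, 29.0, 37.0, 28.0, 21.0, 16.0, 0.0 m³/s; ΣQ_DR = 169.0 m³/s.
V = ΣQ_DR · Δt = 169.0 × 3600 s = 6.084 × 10^5 m³.
Over A = 11.6 km², depth = V / A = 52.4 mm.

d ≈ 52.4 mm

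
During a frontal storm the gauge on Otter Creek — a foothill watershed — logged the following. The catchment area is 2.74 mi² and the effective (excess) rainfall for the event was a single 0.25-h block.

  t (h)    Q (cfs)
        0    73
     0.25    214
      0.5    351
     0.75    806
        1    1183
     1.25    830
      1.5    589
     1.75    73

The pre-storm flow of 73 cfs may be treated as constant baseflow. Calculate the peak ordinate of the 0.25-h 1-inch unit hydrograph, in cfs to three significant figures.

Direct runoff: 0.0, 141.0, 278.0, 733.0, 1110.0, 757.0, 516.0, 0.0 cfs; ΣQ_DR = 3535 cfs, peak = 1110.0 cfs.
Runoff depth d = ΣQ_DR·Δt / A = 3535 × 900 / (2.74 mi²) = 0.4998 in.
The 1-inch UH is the DRH scaled by (1 in)/d, so U_p = 1110.0 × 1/0.4998 = 2220 cfs.

U_p ≈ 2220 cfs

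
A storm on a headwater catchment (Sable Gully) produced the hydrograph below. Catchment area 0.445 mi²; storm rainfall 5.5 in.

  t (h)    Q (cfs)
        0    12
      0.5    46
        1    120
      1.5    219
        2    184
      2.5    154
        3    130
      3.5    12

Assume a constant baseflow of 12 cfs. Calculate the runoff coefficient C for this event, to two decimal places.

ΣQ_DR = 781.0 cfs; V = ΣQ_DR·Δt = 1.406 × 10^6 ft³.
Runoff depth d = V / A = 1.360 in.
C = d / P = 1.360 / 5.5 = 0.25.

C ≈ 0.25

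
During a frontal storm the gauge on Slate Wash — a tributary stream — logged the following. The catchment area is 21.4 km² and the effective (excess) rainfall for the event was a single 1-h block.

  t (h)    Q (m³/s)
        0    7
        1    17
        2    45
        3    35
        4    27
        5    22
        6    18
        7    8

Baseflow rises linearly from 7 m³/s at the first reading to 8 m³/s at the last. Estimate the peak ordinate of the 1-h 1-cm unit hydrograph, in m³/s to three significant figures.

Direct runoff: 0.00, 9.86, 37.71, 27.57, 19.43, 14.29, 10.14, 0.00 m³/s; ΣQ_DR = 119.0 m³/s, peak = 37.71 m³/s.
Runoff depth d = ΣQ_DR·Δt / A = 119.0 × 3600 / (21.4 km²) = 20.02 mm.
The 1-cm UH is the DRH scaled by (10 mm)/d, so U_p = 37.71 × 10/20.02 = 18.8 m³/s.

U_p ≈ 18.8 m³/s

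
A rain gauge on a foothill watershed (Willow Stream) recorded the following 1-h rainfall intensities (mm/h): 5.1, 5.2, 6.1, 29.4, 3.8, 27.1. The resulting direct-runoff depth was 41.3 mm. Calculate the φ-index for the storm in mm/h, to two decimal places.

φ ≈ 7.60 mm/h

Only the 2 blocks with intensity above φ contribute runoff: 29.4, 27.1 mm/h.
Σ(I−φ)·Δt = d  ⇒  (29.4+27.1 − 2φ)·1 = 41.3
φ = (56.50 − 41.3/1) / 2 = 7.60 mm/h.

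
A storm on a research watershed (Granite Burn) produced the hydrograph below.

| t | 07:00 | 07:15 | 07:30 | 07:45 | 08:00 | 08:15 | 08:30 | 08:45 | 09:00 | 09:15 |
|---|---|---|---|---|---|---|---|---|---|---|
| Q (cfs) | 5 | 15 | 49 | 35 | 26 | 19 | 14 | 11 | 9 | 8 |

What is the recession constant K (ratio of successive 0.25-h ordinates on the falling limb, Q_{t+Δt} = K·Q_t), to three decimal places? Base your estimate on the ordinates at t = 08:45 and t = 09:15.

K ≈ 0.853

Using the recession-limb readings at t = 08:45 and t = 09:15: Q falls from 11 to 8 cfs over 2 intervals.
K = (Q₂/Q₁)^(1/2) = (8/11)^(1/2) = 0.853.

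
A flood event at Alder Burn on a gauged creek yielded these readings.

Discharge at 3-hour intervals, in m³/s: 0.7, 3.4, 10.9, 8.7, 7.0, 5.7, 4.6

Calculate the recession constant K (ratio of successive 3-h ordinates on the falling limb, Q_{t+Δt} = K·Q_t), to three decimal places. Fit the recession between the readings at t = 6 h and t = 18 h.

K ≈ 0.806

Using the recession-limb readings at t = 6 h and t = 18 h: Q falls from 10.9 to 4.6 m³/s over 4 intervals.
K = (Q₂/Q₁)^(1/4) = (4.6/10.9)^(1/4) = 0.806.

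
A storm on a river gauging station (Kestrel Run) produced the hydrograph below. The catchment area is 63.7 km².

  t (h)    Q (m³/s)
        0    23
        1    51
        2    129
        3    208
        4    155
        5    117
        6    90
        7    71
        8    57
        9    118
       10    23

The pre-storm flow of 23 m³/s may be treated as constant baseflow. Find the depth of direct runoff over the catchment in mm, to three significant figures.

d ≈ 44.6 mm

Direct runoff: 0.0, 28.0, 106.0, 185.0, 132.0, 94.0, 67.0, 48.0, 34.0, 95.0, 0.0 m³/s; ΣQ_DR = 789.0 m³/s.
V = ΣQ_DR · Δt = 789.0 × 3600 s = 2.840 × 10^6 m³.
Over A = 63.7 km², depth = V / A = 44.6 mm.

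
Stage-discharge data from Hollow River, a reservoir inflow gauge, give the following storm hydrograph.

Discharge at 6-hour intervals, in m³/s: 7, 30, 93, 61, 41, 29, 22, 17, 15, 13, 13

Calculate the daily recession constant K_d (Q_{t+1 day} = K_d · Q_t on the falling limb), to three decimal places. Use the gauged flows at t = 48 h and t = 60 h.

K_d ≈ 0.751

Between t = 48 h and t = 60 h the flow falls from 15 to 13 m³/s over 2×6 h = 12 h.
Per-interval ratio K = (13/15)^(1/2) = 0.9309; K_d = K^(24/6) = 0.751.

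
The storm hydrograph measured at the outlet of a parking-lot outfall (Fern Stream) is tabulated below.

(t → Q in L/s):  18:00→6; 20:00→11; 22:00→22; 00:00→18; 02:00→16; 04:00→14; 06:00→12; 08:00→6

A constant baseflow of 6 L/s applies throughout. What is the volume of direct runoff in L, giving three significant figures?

Direct-runoff ordinates (Q − Q_b): 0.0, 5.0, 16.0, 12.0, 10.0, 8.0, 6.0, 0.0 L/s.
ΣQ_DR = 57.00 L/s.
With Δt = 2 h = 7200 s, V = ΣQ_DR · Δt = 57.00 × 7200 = 4.10 × 10^5 L.

V ≈ 4.10 × 10^5 L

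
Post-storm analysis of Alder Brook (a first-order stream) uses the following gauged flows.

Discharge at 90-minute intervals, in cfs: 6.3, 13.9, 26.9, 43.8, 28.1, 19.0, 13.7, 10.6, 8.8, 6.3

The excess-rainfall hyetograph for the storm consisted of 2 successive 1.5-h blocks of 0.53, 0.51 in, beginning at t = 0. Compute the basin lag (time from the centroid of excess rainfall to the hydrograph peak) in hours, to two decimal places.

t_L ≈ 3.01 h

Centroid of excess rainfall: t_c = Σ P_i·t̄_i / ΣP_i = 1.4856 h (block centres at 0.75, 2.25 h).
Hydrograph peak occurs at t = 4.5 h, so basin lag t_L = 4.5 − 1.4856 = 3.01 h.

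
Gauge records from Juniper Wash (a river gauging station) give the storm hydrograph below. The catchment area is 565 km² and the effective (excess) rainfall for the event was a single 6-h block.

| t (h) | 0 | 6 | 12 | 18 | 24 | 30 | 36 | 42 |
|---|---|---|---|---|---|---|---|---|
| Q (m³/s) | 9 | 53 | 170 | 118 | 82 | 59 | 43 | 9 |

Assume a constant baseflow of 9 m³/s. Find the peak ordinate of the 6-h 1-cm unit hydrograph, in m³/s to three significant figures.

Direct runoff: 0.0, 44.0, 161.0, 109.0, 73.0, 50.0, 34.0, 0.0 m³/s; ΣQ_DR = 471.0 m³/s, peak = 161.0 m³/s.
Runoff depth d = ΣQ_DR·Δt / A = 471.0 × 21600 / (565 km²) = 18.01 mm.
The 1-cm UH is the DRH scaled by (10 mm)/d, so U_p = 161.0 × 10/18.01 = 89.4 m³/s.

U_p ≈ 89.4 m³/s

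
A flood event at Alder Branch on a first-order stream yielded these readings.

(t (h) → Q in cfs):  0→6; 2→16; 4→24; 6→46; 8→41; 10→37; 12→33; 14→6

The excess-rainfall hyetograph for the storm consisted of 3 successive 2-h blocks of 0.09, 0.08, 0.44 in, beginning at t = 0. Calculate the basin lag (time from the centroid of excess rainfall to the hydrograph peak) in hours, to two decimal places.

Centroid of excess rainfall: t_c = Σ P_i·t̄_i / ΣP_i = 4.1475 h (block centres at 1, 3, 5 h).
Hydrograph peak occurs at t = 6 h, so basin lag t_L = 6 − 4.1475 = 1.85 h.

t_L ≈ 1.85 h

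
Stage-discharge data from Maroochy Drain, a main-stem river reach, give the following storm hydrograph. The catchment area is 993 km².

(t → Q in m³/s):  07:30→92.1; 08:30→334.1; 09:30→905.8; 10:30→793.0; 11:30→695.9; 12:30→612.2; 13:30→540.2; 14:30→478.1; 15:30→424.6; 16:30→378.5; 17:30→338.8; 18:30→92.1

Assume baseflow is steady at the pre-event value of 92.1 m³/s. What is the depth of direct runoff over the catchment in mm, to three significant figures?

Direct runoff: 0.0, 242.0, 813.7, 700.9, 603.8, 520.1, 448.1, 386.0, 332.5, 286.4, 246.7, 0.0 m³/s; ΣQ_DR = 4580 m³/s.
V = ΣQ_DR · Δt = 4580 × 3600 s = 1.649 × 10^7 m³.
Over A = 993 km², depth = V / A = 16.6 mm.

d ≈ 16.6 mm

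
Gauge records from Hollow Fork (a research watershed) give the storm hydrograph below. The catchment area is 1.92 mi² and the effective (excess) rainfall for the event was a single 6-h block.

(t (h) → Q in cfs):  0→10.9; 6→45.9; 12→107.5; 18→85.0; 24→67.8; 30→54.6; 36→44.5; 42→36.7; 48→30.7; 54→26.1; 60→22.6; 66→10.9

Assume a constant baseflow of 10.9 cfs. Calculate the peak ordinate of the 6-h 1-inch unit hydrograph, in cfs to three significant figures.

U_p ≈ 48.4 cfs

Direct runoff: 0.0, 35.0, 96.6, 74.1, 56.9, 43.7, 33.6, 25.8, 19.8, 15.2, 11.7, 0.0 cfs; ΣQ_DR = 412.4 cfs, peak = 96.6 cfs.
Runoff depth d = ΣQ_DR·Δt / A = 412.4 × 21600 / (1.92 mi²) = 1.997 in.
The 1-inch UH is the DRH scaled by (1 in)/d, so U_p = 96.6 × 1/1.997 = 48.4 cfs.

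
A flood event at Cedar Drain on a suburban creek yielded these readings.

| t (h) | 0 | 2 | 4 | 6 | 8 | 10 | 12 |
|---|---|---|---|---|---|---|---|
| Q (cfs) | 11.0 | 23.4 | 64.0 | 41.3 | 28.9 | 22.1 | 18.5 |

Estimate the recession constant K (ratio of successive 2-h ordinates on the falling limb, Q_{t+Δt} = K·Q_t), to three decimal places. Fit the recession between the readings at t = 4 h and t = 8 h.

Using the recession-limb readings at t = 4 h and t = 8 h: Q falls from 64.0 to 28.9 cfs over 2 intervals.
K = (Q₂/Q₁)^(1/2) = (28.9/64.0)^(1/2) = 0.672.

K ≈ 0.672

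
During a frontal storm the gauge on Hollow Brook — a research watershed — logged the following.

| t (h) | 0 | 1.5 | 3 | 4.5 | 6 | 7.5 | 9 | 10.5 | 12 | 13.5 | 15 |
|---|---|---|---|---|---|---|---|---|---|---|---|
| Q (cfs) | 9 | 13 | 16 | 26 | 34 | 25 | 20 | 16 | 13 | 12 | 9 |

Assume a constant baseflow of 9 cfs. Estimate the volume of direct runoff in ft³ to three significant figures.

Direct-runoff ordinates (Q − Q_b): 0.0, 4.0, 7.0, 17.0, 25.0, 16.0, 11.0, 7.0, 4.0, 3.0, 0.0 cfs.
ΣQ_DR = 94.00 cfs.
With Δt = 1.5 h = 5400 s, V = ΣQ_DR · Δt = 94.00 × 5400 = 5.08 × 10^5 ft³.

V ≈ 5.08 × 10^5 ft³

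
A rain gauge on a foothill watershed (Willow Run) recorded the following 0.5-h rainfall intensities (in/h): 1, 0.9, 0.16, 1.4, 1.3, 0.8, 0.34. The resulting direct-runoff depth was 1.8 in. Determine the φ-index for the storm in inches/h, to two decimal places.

φ ≈ 0.36 in/h

Only the 5 blocks with intensity above φ contribute runoff: 1, 0.9, 1.4, 1.3, 0.8 in/h.
Σ(I−φ)·Δt = d  ⇒  (1+0.9+1.4+1.3+0.8 − 5φ)·0.5 = 1.8
φ = (5.400 − 1.8/0.5) / 5 = 0.36 in/h.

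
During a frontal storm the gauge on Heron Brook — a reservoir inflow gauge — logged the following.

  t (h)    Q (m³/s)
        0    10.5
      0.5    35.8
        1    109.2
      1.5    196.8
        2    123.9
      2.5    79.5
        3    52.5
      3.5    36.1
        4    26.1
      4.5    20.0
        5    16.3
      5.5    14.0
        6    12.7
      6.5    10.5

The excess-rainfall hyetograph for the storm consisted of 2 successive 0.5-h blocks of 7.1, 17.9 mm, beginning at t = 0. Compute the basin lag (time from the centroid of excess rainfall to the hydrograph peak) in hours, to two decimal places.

t_L ≈ 0.89 h

Centroid of excess rainfall: t_c = Σ P_i·t̄_i / ΣP_i = 0.6080 h (block centres at 0.25, 0.75 h).
Hydrograph peak occurs at t = 1.5 h, so basin lag t_L = 1.5 − 0.6080 = 0.89 h.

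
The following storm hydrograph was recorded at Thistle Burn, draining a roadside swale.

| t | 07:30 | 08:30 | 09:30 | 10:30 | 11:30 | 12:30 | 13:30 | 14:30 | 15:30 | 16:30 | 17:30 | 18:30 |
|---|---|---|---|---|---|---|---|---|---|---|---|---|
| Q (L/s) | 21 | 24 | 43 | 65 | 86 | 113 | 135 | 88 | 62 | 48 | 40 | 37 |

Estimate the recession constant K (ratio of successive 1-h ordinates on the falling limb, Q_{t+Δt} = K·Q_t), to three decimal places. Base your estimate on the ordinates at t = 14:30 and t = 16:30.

K ≈ 0.739

Using the recession-limb readings at t = 14:30 and t = 16:30: Q falls from 88 to 48 L/s over 2 intervals.
K = (Q₂/Q₁)^(1/2) = (48/88)^(1/2) = 0.739.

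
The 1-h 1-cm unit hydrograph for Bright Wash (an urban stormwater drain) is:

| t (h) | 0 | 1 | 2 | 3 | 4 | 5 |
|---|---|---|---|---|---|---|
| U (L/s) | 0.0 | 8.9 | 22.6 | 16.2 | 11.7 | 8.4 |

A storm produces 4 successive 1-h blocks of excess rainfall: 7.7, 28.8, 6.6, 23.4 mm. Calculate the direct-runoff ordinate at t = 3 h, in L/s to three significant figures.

Q ≈ 83.4 L/s

By discrete convolution, Q_j = Σ (P_i / 10 mm) · U_{j−i}.
At t = 3 h (j=3): Q = (7.7/10)·16.2 + (28.8/10)·22.6 + (6.6/10)·8.9 + (23.4/10)·0.0 = 83.4 L/s.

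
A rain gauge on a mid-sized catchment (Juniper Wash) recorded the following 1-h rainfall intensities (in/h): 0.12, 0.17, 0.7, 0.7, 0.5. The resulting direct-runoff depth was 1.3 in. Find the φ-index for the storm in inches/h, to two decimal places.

Only the 3 blocks with intensity above φ contribute runoff: 0.7, 0.7, 0.5 in/h.
Σ(I−φ)·Δt = d  ⇒  (0.7+0.7+0.5 − 3φ)·1 = 1.3
φ = (1.900 − 1.3/1) / 3 = 0.20 in/h.

φ ≈ 0.20 in/h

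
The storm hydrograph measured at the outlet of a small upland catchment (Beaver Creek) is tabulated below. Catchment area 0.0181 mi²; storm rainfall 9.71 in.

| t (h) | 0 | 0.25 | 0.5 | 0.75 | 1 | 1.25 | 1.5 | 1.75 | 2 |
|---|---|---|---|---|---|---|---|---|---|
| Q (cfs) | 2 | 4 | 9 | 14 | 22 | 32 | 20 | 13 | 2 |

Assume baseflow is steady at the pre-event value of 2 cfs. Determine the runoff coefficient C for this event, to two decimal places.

C ≈ 0.22

ΣQ_DR = 100.0 cfs; V = ΣQ_DR·Δt = 90000 ft³.
Runoff depth d = V / A = 2.140 in.
C = d / P = 2.140 / 9.71 = 0.22.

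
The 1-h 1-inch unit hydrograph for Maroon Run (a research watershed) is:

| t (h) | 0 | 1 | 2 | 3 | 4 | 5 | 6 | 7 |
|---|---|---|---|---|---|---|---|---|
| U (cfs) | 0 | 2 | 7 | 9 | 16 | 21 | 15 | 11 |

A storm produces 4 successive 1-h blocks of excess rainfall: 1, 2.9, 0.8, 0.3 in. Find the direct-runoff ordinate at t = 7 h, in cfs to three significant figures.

Q ≈ 76.1 cfs

By discrete convolution, Q_j = Σ (P_i / 1 in) · U_{j−i}.
At t = 7 h (j=7): Q = (1/1)·11 + (2.9/1)·15 + (0.8/1)·21 + (0.3/1)·16 = 76.1 cfs.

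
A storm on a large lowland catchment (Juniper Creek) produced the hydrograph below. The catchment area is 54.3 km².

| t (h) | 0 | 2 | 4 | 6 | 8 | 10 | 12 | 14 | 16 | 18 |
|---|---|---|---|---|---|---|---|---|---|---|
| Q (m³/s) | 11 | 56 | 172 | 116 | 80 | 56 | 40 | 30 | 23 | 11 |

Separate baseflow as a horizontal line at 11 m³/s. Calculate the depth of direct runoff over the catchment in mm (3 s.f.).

d ≈ 64.3 mm

Direct runoff: 0.0, 45.0, 161.0, 105.0, 69.0, 45.0, 29.0, 19.0, 12.0, 0.0 m³/s; ΣQ_DR = 485.0 m³/s.
V = ΣQ_DR · Δt = 485.0 × 7200 s = 3.492 × 10^6 m³.
Over A = 54.3 km², depth = V / A = 64.3 mm.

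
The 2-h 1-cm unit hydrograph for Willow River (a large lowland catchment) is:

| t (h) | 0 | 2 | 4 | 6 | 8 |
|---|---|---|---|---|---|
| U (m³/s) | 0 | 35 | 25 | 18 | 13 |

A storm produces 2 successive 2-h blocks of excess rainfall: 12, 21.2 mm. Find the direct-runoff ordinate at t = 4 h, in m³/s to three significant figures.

Q ≈ 104 m³/s

By discrete convolution, Q_j = Σ (P_i / 10 mm) · U_{j−i}.
At t = 4 h (j=2): Q = (12/10)·25 + (21.2/10)·35 = 104 m³/s.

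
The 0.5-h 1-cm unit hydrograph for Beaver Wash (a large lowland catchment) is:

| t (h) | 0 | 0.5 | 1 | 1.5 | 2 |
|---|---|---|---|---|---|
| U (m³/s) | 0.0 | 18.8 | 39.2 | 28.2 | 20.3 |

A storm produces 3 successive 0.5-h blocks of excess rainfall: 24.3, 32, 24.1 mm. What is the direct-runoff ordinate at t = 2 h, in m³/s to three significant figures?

Q ≈ 234 m³/s

By discrete convolution, Q_j = Σ (P_i / 10 mm) · U_{j−i}.
At t = 2 h (j=4): Q = (24.3/10)·20.3 + (32/10)·28.2 + (24.1/10)·39.2 = 234 m³/s.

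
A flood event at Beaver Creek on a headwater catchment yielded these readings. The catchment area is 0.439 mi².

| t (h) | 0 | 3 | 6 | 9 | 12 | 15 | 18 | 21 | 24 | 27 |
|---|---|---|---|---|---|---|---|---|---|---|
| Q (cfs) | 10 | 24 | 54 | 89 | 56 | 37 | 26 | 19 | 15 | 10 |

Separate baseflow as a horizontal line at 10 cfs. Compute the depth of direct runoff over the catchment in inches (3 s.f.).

d ≈ 2.54 in

Direct runoff: 0.0, 14.0, 44.0, 79.0, 46.0, 27.0, 16.0, 9.0, 5.0, 0.0 cfs; ΣQ_DR = 240.0 cfs.
V = ΣQ_DR · Δt = 240.0 × 10800 s = 2.592 × 10^6 ft³.
Over A = 0.439 mi², depth = V / A = 2.54 in.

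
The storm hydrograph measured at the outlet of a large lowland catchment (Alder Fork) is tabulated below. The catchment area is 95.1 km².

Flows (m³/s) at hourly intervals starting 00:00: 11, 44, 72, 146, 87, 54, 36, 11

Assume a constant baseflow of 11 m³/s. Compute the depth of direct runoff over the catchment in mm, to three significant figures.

Direct runoff: 0.0, 33.0, 61.0, 135.0, 76.0, 43.0, 25.0, 0.0 m³/s; ΣQ_DR = 373.0 m³/s.
V = ΣQ_DR · Δt = 373.0 × 3600 s = 1.343 × 10^6 m³.
Over A = 95.1 km², depth = V / A = 14.1 mm.

d ≈ 14.1 mm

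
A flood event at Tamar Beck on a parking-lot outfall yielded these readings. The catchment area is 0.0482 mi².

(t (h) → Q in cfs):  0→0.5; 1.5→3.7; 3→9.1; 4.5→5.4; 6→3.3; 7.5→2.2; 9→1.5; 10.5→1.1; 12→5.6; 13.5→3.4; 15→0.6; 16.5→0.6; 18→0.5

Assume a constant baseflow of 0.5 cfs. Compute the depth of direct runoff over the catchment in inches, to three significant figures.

d ≈ 1.49 in

Direct runoff: 0.0, 3.2, 8.6, 4.9, 2.8, 1.7, 1.0, 0.6, 5.1, 2.9, 0.1, 0.1, 0.0 cfs; ΣQ_DR = 31.00 cfs.
V = ΣQ_DR · Δt = 31.00 × 5400 s = 1.674 × 10^5 ft³.
Over A = 0.0482 mi², depth = V / A = 1.49 in.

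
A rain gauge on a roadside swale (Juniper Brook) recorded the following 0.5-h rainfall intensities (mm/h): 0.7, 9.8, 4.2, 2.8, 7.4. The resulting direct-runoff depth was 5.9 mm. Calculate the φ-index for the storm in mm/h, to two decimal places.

φ ≈ 3.20 mm/h

Only the 3 blocks with intensity above φ contribute runoff: 9.8, 4.2, 7.4 mm/h.
Σ(I−φ)·Δt = d  ⇒  (9.8+4.2+7.4 − 3φ)·0.5 = 5.9
φ = (21.40 − 5.9/0.5) / 3 = 3.20 mm/h.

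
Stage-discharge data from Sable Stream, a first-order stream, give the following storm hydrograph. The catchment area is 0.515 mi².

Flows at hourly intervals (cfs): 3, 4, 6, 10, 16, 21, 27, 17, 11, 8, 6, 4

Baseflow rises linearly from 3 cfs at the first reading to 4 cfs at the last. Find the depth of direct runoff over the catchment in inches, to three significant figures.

Direct runoff: 0.00, 0.91, 2.82, 6.73, 12.64, 17.55, 23.45, 13.36, 7.27, 4.18, 2.09, 0.00 cfs; ΣQ_DR = 91.00 cfs.
V = ΣQ_DR · Δt = 91.00 × 3600 s = 3.276 × 10^5 ft³.
Over A = 0.515 mi², depth = V / A = 0.274 in.

d ≈ 0.274 in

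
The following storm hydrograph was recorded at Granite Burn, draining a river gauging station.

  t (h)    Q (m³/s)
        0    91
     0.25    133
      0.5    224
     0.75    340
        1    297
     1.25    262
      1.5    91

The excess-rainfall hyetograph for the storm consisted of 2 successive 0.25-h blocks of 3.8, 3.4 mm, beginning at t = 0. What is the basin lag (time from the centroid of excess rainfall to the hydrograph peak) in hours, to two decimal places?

t_L ≈ 0.51 h

Centroid of excess rainfall: t_c = Σ P_i·t̄_i / ΣP_i = 0.2431 h (block centres at 0.125, 0.375 h).
Hydrograph peak occurs at t = 0.75 h, so basin lag t_L = 0.75 − 0.2431 = 0.51 h.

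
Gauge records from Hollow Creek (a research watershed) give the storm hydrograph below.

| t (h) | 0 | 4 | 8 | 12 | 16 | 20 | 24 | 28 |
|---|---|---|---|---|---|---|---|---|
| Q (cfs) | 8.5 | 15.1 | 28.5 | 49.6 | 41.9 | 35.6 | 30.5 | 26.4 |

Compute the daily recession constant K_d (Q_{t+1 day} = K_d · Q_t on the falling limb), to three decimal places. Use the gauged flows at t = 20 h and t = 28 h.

Between t = 20 h and t = 28 h the flow falls from 35.6 to 26.4 cfs over 2×4 h = 8 h.
Per-interval ratio K = (26.4/35.6)^(1/2) = 0.8611; K_d = K^(24/4) = 0.408.

K_d ≈ 0.408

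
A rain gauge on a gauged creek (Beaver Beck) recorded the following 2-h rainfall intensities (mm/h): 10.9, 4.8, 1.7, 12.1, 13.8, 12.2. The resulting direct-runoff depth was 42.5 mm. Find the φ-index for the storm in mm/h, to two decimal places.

φ ≈ 6.94 mm/h

Only the 4 blocks with intensity above φ contribute runoff: 10.9, 12.1, 13.8, 12.2 mm/h.
Σ(I−φ)·Δt = d  ⇒  (10.9+12.1+13.8+12.2 − 4φ)·2 = 42.5
φ = (49.00 − 42.5/2) / 4 = 6.94 mm/h.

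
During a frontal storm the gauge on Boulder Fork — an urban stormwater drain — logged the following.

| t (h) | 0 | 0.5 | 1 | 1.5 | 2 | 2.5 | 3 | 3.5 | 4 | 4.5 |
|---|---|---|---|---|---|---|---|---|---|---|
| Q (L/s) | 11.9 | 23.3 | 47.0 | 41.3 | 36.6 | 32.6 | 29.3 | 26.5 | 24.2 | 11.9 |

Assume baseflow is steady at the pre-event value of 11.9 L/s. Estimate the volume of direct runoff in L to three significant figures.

Direct-runoff ordinates (Q − Q_b): 0.0, 11.4, 35.1, 29.4, 24.7, 20.7, 17.4, 14.6, 12.3, 0.0 L/s.
ΣQ_DR = 165.6 L/s.
With Δt = 0.5 h = 1800 s, V = ΣQ_DR · Δt = 165.6 × 1800 = 2.98 × 10^5 L.

V ≈ 2.98 × 10^5 L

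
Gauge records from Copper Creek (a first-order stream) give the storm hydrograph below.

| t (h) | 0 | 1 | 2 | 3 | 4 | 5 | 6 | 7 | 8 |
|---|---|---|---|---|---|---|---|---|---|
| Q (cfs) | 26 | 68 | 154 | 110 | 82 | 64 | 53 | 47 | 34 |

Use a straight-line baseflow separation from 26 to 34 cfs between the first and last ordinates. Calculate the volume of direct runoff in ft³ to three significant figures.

Direct-runoff ordinates (Q − Q_b): 0.00, 41.00, 126.00, 81.00, 52.00, 33.00, 21.00, 14.00, 0.00 cfs.
ΣQ_DR = 368.0 cfs.
With Δt = 1 h = 3600 s, V = ΣQ_DR · Δt = 368.0 × 3600 = 1.32 × 10^6 ft³.

V ≈ 1.32 × 10^6 ft³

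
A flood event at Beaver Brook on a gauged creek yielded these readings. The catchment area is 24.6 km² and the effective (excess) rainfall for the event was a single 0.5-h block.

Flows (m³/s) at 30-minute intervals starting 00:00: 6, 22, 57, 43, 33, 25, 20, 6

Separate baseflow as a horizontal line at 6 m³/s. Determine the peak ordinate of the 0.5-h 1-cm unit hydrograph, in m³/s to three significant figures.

Direct runoff: 0.0, 16.0, 51.0, 37.0, 27.0, 19.0, 14.0, 0.0 m³/s; ΣQ_DR = 164.0 m³/s, peak = 51.0 m³/s.
Runoff depth d = ΣQ_DR·Δt / A = 164.0 × 1800 / (24.6 km²) = 12.00 mm.
The 1-cm UH is the DRH scaled by (10 mm)/d, so U_p = 51.0 × 10/12.00 = 42.5 m³/s.

U_p ≈ 42.5 m³/s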